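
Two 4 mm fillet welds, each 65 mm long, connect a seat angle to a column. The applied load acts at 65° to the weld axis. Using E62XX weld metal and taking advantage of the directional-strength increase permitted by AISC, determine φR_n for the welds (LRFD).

E62XX → F_EXX = 620 MPa.
t_e = 0.707 × 4 = 2.828 mm; A_we = 2.828 × 130 = 367.6 mm².
Directional factor: 1.0 + 0.5 sin^1.5(65°) = 1.431.
F_nw = 0.6 × 620 × 1.431 = 532.5 MPa.
φR_n = 0.75 × 532.5 × 367.6 × 10⁻³ = 146.8 kN.

φR_n ≈ 147 kN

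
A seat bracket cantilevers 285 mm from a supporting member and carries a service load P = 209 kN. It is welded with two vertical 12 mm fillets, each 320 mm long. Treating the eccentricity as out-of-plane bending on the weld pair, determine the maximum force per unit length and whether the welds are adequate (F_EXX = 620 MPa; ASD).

L_w = 2 × 320 = 640 mm; section modulus (unit throat) S = 2 × L²/6 = 34130 mm².
Direct shear f_v = P/L_w = 209×10³/640 = 326.6 N/mm.
Moment M = P × e = 209×10³ × 285 = 59565000 N·mm; bending f_b = M/S = 1745 N/mm.
f_max = √(f_v² + f_b²) = √(326.6² + 1745²) = 1775 N/mm.
r_n/Ω = (1/2.0) × 0.6 × 620 × (0.707 × 12) = 1578 N/mm → NOT adequate.

f_max ≈ 1780 N/mm; NOT adequate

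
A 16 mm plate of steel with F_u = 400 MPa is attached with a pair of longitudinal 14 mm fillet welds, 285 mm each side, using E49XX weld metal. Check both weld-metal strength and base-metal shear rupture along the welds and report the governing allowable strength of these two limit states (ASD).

E49XX → F_EXX = 490 MPa.
t_e = 0.707 × 14 = 9.898 mm; L = 570 mm.
Weld metal: R_n/Ω = (1/2.0) × 0.6 × 490 × 9.898 × 570 × 10⁻³ = 829.4 kN.
Base metal (shear rupture): R_n/Ω = (1/2.0) × 0.6 × 400 × 16 × 570 × 10⁻³ = 1094 kN.
Governing: weld metal.

R_n/Ω ≈ 829 kN (weld metal governs)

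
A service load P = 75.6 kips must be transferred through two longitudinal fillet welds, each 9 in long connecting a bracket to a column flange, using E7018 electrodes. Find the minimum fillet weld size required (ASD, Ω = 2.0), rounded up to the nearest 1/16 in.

w = 5/16 in

E70XX → F_EXX = 70 ksi.
Total weld length L = 18 in.
Required throat t_e = P × Ω / (0.6 F_EXX × L) = 75.6 × 2.0 / (0.6 × 70 × 18) = 0.2 in.
Required leg w = t_e / 0.707 = 0.2829 in → use 5/16 in.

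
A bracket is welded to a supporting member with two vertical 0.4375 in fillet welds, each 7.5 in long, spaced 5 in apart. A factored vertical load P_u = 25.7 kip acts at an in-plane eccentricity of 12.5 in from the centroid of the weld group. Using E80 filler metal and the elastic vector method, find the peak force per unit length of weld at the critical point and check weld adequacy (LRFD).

f_max ≈ 9.88 kip/in; adequate

E80XX → F_EXX = 80 ksi.
Total weld length L_w = 15 in. Treat welds as unit-width lines.
Polar moment about centroid: J = 2[d³/12 + d(b/2)²] = 2[7.5³/12 + 7.5×2.5²] = 164.1 in³.
Direct shear f_v = P/L_w = 25.7 / 15 = 1.713 kip/in (vertical).
Torsion M = P·e = 25.7 × 12.5 = 321.25 kip·in.
Critical point at (x, y) = (2.5, 3.75) from centroid. f_tx = M·y/J = 7.343 kip/in; f_ty = M·x/J = 4.895 kip/in.
Resultant f_max = √[f_tx² + (f_v + f_ty)²] = √[7.343² + (1.713 + 4.895)²] = 9.879 kip/in.
Capacity per unit length: φr_n = 0.75 × 0.6 × 80 × (0.707 × 0.4375) = 11.14 kip/in.
9.879 ≤ 11.14 → adequate.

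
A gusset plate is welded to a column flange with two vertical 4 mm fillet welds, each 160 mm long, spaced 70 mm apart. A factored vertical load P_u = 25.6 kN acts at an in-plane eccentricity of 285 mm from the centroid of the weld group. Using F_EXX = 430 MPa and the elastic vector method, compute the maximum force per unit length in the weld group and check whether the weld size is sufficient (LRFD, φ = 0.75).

f_max ≈ 629 N/mm; NOT adequate

Total weld length L_w = 320 mm. Treat welds as unit-width lines.
Polar moment about centroid: J = 2[d³/12 + d(b/2)²] = 2[160³/12 + 160×35²] = 1075000 mm³.
Direct shear f_v = P/L_w = 25.6×10³ / 320 = 80 N/mm (vertical).
Torsion M = P·e = 25.6×10³ × 285 = 7296000 N·mm.
Critical point at (x, y) = (35, 80) from centroid. f_tx = M·y/J = 543.1 N/mm; f_ty = M·x/J = 237.6 N/mm.
Resultant f_max = √[f_tx² + (f_v + f_ty)²] = √[543.1² + (80 + 237.6)²] = 629.2 N/mm.
Capacity per unit length: φr_n = 0.75 × 0.6 × 430 × (0.707 × 4) = 547.2 N/mm.
629.2 > 547.2 → NOT adequate.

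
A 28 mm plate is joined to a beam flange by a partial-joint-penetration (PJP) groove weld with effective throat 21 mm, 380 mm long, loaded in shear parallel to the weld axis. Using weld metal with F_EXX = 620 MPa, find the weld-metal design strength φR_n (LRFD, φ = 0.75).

Effective throat (given) t_e = 21 mm.
A_we = 21 × 380 = 7980 mm².
F_nw = 0.6 F_EXX = 372 MPa.
φR_n = 0.75 × 372 × 7980 × 10⁻³ = 2226 kN.

φR_n ≈ 2230 kN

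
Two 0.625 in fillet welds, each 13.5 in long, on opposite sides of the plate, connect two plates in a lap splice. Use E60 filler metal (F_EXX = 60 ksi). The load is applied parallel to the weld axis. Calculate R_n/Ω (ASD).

R_n/Ω ≈ 215 kip

Effective throat t_e = 0.707 × 0.625 = 0.4419 in.
Total length L = 27 in; A_we = 0.4419 × 27 = 11.93 in².
F_nw = 0.6 F_EXX = 0.6 × 60 = 36 ksi.
R_n = 36 × 11.93 = 429.5 kip; R_n/Ω = 429.5/2.0 = 214.8 kip.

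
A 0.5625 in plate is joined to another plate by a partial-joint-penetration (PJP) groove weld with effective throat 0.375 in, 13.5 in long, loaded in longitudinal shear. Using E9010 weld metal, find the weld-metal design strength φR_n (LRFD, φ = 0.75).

φR_n ≈ 205 kips

E90XX → F_EXX = 90 ksi.
Effective throat (given) t_e = 0.375 in.
A_we = 0.375 × 13.5 = 5.062 in².
F_nw = 0.6 F_EXX = 54 ksi.
φR_n = 0.75 × 54 × 5.062 = 205 kips.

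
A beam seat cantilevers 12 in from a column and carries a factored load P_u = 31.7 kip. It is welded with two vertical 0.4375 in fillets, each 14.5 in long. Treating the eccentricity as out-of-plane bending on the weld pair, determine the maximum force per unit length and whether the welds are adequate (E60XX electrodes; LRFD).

f_max ≈ 5.54 kip/in; adequate

E60XX → F_EXX = 60 ksi.
L_w = 2 × 14.5 = 29 in; section modulus (unit throat) S = 2 × L²/6 = 70.08 in².
Direct shear f_v = P/L_w = 31.7/29 = 1.093 kip/in.
Moment M = P × e = 31.7 × 12 = 380.4 kip·in; bending f_b = M/S = 5.428 kip/in.
f_max = √(f_v² + f_b²) = √(1.093² + 5.428²) = 5.537 kip/in.
φr_n = 0.75 × 0.6 × 60 × (0.707 × 0.4375) = 8.351 kip/in → adequate.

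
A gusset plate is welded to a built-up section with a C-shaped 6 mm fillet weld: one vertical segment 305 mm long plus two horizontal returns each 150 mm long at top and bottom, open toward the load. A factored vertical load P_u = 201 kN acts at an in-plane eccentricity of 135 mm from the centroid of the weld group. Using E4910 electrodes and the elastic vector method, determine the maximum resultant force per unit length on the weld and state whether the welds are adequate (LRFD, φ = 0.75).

E49XX → F_EXX = 490 MPa.
Total weld length L_w = 605 mm. Treat welds as unit-width lines.
Centroid: x̄ = 2×150×75 / 605 = 37.19 mm from the vertical weld.
Polar moment about centroid: J = I_x + I_y = [305³/12 + 2×150×152.5²] + [305×37.19² + 2(150³/12 + 150×37.81²)] = 10750000 mm³.
Direct shear f_v = P/L_w = 201×10³ / 605 = 332.2 N/mm (vertical).
Torsion M = P·e = 201×10³ × 135 = 27135000 N·mm.
Critical point at (x, y) = (112.8, 152.5) from centroid. f_tx = M·y/J = 384.8 N/mm; f_ty = M·x/J = 284.6 N/mm.
Resultant f_max = √[f_tx² + (f_v + f_ty)²] = √[384.8² + (332.2 + 284.6)²] = 727 N/mm.
Capacity per unit length: φr_n = 0.75 × 0.6 × 490 × (0.707 × 6) = 935.4 N/mm.
727 ≤ 935.4 → adequate.

f_max ≈ 727 N/mm; adequate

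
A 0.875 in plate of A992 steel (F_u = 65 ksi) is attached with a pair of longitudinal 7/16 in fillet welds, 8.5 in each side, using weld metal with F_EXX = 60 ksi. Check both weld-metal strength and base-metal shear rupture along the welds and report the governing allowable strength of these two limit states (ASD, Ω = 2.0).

R_n/Ω ≈ 94.6 kips (weld metal governs)

t_e = 0.707 × 0.4375 = 0.3093 in; L = 17 in.
Weld metal: R_n/Ω = (1/2.0) × 0.6 × 60 × 0.3093 × 17 = 94.65 kips.
Base metal (shear rupture): R_n/Ω = (1/2.0) × 0.6 × 65 × 0.875 × 17 = 290.1 kips.
Governing: weld metal.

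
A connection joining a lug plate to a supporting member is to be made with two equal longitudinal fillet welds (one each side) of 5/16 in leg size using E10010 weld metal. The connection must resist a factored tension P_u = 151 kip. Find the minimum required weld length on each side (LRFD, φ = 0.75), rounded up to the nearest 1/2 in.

L = 8 in on each side

E100XX → F_EXX = 100 ksi.
Throat t_e = 0.707 × 0.3125 = 0.2209 in.
φr_n = 0.75 × 0.6 × 100 × 0.2209 = 9.942 kip/in.
L_req = P_u / φr_n = 151 / 9.942 = 15.19 in total.
Per side: 15.19 / 2 = 7.594 in.
Round up → use L = 8 in on each side.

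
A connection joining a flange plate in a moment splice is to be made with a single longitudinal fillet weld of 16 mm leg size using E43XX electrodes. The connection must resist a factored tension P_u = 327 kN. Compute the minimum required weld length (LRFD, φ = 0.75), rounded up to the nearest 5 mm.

E43XX → F_EXX = 430 MPa.
Throat t_e = 0.707 × 16 = 11.31 mm.
φr_n = 0.75 × 0.6 × 430 × 11.31 × 10⁻³ = 2.189 kN/mm.
L_req = P_u / φr_n = 327 / 2.189 = 149.4 mm total.
Round up → use L = 150 mm.

L = 150 mm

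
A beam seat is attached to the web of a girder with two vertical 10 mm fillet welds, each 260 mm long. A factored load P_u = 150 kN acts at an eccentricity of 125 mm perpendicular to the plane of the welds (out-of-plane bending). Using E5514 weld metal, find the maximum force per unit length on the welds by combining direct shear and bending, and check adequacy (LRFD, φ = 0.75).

f_max ≈ 881 N/mm; adequate

E55XX → F_EXX = 550 MPa.
L_w = 2 × 260 = 520 mm; section modulus (unit throat) S = 2 × L²/6 = 22530 mm².
Direct shear f_v = P/L_w = 150×10³/520 = 288.5 N/mm.
Moment M = P × e = 150×10³ × 125 = 18750000 N·mm; bending f_b = M/S = 832.1 N/mm.
f_max = √(f_v² + f_b²) = √(288.5² + 832.1²) = 880.7 N/mm.
φr_n = 0.75 × 0.6 × 550 × (0.707 × 10) = 1750 N/mm → adequate.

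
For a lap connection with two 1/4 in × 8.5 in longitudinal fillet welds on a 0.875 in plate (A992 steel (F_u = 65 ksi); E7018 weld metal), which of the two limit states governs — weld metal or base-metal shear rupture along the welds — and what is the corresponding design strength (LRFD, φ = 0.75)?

φR_n ≈ 94.6 kip (weld metal governs)

E70XX → F_EXX = 70 ksi.
t_e = 0.707 × 0.25 = 0.1767 in; L = 17 in.
Weld metal: φR_n = 0.75 × 0.6 × 70 × 0.1767 × 17 = 94.65 kip.
Base metal (shear rupture): φR_n = 0.75 × 0.6 × 65 × 0.875 × 17 = 435.1 kip.
Governing: weld metal.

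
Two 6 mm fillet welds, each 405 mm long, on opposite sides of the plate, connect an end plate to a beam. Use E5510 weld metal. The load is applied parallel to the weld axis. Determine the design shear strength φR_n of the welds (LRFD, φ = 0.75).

E55XX → F_EXX = 550 MPa.
Effective throat t_e = 0.707 × 6 = 4.242 mm.
Total length L = 810 mm; A_we = 4.242 × 810 = 3436 mm².
F_nw = 0.6 F_EXX = 0.6 × 550 = 330 MPa.
φR_n = 0.75 × 330 × 3436 × 10⁻³ = 850.4 kN.

φR_n ≈ 850 kN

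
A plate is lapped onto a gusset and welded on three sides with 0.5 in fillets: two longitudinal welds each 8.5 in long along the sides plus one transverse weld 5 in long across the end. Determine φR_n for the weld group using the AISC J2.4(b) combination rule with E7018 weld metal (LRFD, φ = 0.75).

φR_n ≈ 245 kip

E70XX → F_EXX = 70 ksi.
t_e = 0.707 × 0.5 = 0.3535 in.
R_nwl = 0.6 × 70 × 0.3535 × 17 = 252.4 kip (longitudinal, 2 welds).
R_nwt = 0.6 × 70 × 0.3535 × 5 = 74.23 kip (transverse, base value).
(i) R_nwl + R_nwt = 326.6 kip; (ii) 0.85 R_nwl + 1.5 R_nwt = 325.9 kip.
R_n = max = 326.6 kip [governs: (i)]; φR_n = 245 kip.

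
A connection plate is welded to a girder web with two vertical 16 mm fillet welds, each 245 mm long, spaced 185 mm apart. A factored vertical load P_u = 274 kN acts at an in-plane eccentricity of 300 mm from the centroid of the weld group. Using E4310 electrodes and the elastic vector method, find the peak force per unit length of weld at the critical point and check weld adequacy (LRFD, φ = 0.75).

E43XX → F_EXX = 430 MPa.
Total weld length L_w = 490 mm. Treat welds as unit-width lines.
Polar moment about centroid: J = 2[d³/12 + d(b/2)²] = 2[245³/12 + 245×92.5²] = 6644000 mm³.
Direct shear f_v = P/L_w = 274×10³ / 490 = 559.2 N/mm (vertical).
Torsion M = P·e = 274×10³ × 300 = 82200000 N·mm.
Critical point at (x, y) = (92.5, 122.5) from centroid. f_tx = M·y/J = 1516 N/mm; f_ty = M·x/J = 1144 N/mm.
Resultant f_max = √[f_tx² + (f_v + f_ty)²] = √[1516² + (559.2 + 1144)²] = 2280 N/mm.
Capacity per unit length: φr_n = 0.75 × 0.6 × 430 × (0.707 × 16) = 2189 N/mm.
2280 > 2189 → NOT adequate.

f_max ≈ 2280 N/mm; NOT adequate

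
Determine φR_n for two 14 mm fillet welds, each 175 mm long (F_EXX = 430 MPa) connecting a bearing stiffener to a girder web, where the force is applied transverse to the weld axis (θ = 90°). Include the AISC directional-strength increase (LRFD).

φR_n ≈ 1010 kN

t_e = 0.707 × 14 = 9.898 mm; A_we = 9.898 × 350 = 3464 mm².
Directional factor: 1.0 + 0.5 sin^1.5(90°) = 1.5.
F_nw = 0.6 × 430 × 1.5 = 387 MPa.
φR_n = 0.75 × 387 × 3464 × 10⁻³ = 1006 kN.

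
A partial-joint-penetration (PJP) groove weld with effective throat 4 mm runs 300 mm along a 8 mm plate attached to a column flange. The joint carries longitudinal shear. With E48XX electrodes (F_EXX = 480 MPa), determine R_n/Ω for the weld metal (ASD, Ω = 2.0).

Effective throat (given) t_e = 4 mm.
A_we = 4 × 300 = 1200 mm².
F_nw = 0.6 F_EXX = 288 MPa.
R_n/Ω = (288 × 1200) / 2.0 × 10⁻³ = 172.8 kN.

R_n/Ω ≈ 173 kN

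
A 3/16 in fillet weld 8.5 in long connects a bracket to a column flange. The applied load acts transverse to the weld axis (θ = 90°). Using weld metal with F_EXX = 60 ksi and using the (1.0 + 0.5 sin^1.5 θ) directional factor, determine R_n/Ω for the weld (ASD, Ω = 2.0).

t_e = 0.707 × 0.1875 = 0.1326 in; A_we = 0.1326 × 8.5 = 1.127 in².
Directional factor: 1.0 + 0.5 sin^1.5(90°) = 1.5.
F_nw = 0.6 × 60 × 1.5 = 54 ksi.
R_n/Ω = (54 × 1.127) / 2.0 = 30.42 kips.

R_n/Ω ≈ 30.4 kips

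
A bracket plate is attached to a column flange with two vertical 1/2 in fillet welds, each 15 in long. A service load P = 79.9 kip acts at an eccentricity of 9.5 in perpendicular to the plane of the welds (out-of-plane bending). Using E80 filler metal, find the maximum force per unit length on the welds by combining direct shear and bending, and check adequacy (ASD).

E80XX → F_EXX = 80 ksi.
L_w = 2 × 15 = 30 in; section modulus (unit throat) S = 2 × L²/6 = 75 in².
Direct shear f_v = P/L_w = 79.9/30 = 2.663 kip/in.
Moment M = P × e = 79.9 × 9.5 = 759.05 kip·in; bending f_b = M/S = 10.12 kip/in.
f_max = √(f_v² + f_b²) = √(2.663² + 10.12²) = 10.47 kip/in.
r_n/Ω = (1/2.0) × 0.6 × 80 × (0.707 × 0.5) = 8.484 kip/in → NOT adequate.

f_max ≈ 10.5 kip/in; NOT adequate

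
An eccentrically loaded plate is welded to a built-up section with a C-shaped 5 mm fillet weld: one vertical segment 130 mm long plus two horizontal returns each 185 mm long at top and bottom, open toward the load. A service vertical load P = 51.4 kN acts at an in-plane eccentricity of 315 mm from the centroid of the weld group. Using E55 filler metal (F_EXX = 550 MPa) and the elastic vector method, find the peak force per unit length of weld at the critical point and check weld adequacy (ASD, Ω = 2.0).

f_max ≈ 688 N/mm; NOT adequate

Total weld length L_w = 500 mm. Treat welds as unit-width lines.
Centroid: x̄ = 2×185×92.5 / 500 = 68.45 mm from the vertical weld.
Polar moment about centroid: J = I_x + I_y = [130³/12 + 2×185×65²] + [130×68.45² + 2(185³/12 + 185×24.05²)] = 3625000 mm³.
Direct shear f_v = P/L_w = 51.4×10³ / 500 = 102.8 N/mm (vertical).
Torsion M = P·e = 51.4×10³ × 315 = 16191000 N·mm.
Critical point at (x, y) = (116.5, 65) from centroid. f_tx = M·y/J = 290.3 N/mm; f_ty = M·x/J = 520.6 N/mm.
Resultant f_max = √[f_tx² + (f_v + f_ty)²] = √[290.3² + (102.8 + 520.6)²] = 687.7 N/mm.
Capacity per unit length: r_n/Ω = (1/2.0) × 0.6 × 550 × (0.707 × 5) = 583.3 N/mm.
687.7 > 583.3 → NOT adequate.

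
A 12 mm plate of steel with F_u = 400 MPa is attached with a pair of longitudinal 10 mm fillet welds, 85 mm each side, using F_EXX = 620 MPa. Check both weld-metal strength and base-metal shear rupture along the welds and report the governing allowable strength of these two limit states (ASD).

t_e = 0.707 × 10 = 7.07 mm; L = 170 mm.
Weld metal: R_n/Ω = (1/2.0) × 0.6 × 620 × 7.07 × 170 × 10⁻³ = 223.6 kN.
Base metal (shear rupture): R_n/Ω = (1/2.0) × 0.6 × 400 × 12 × 170 × 10⁻³ = 244.8 kN.
Governing: weld metal.

R_n/Ω ≈ 224 kN (weld metal governs)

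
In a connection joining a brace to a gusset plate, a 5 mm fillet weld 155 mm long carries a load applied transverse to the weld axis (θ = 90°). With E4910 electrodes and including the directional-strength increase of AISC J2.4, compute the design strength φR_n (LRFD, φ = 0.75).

E49XX → F_EXX = 490 MPa.
t_e = 0.707 × 5 = 3.535 mm; A_we = 3.535 × 155 = 547.9 mm².
Directional factor: 1.0 + 0.5 sin^1.5(90°) = 1.5.
F_nw = 0.6 × 490 × 1.5 = 441 MPa.
φR_n = 0.75 × 441 × 547.9 × 10⁻³ = 181.2 kN.

φR_n ≈ 181 kN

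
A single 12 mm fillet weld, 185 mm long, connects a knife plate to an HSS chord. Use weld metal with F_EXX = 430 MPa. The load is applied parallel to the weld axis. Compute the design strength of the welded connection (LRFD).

φR_n ≈ 304 kN

Effective throat t_e = 0.707 × 12 = 8.484 mm.
Total length L = 185 mm; A_we = 8.484 × 185 = 1570 mm².
F_nw = 0.6 F_EXX = 0.6 × 430 = 258 MPa.
φR_n = 0.75 × 258 × 1570 × 10⁻³ = 303.7 kN.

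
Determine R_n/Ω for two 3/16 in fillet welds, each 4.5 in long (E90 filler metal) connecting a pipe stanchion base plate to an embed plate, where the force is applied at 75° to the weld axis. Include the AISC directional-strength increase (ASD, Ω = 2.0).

E90XX → F_EXX = 90 ksi.
t_e = 0.707 × 0.1875 = 0.1326 in; A_we = 0.1326 × 9 = 1.193 in².
Directional factor: 1.0 + 0.5 sin^1.5(75°) = 1.475.
F_nw = 0.6 × 90 × 1.475 = 79.63 ksi.
R_n/Ω = (79.63 × 1.193) / 2.0 = 47.5 kips.

R_n/Ω ≈ 47.5 kips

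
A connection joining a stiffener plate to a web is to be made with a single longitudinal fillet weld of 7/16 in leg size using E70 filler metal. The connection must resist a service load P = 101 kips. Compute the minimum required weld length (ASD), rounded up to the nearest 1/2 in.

L = 16 in

E70XX → F_EXX = 70 ksi.
Throat t_e = 0.707 × 0.4375 = 0.3093 in.
r_n/Ω = (0.6 × 70 × 0.3093) / 2.0 = 6.496 kip/in.
L_req = P / (r_n/Ω) = 101 / 6.496 = 15.55 in total.
Round up → use L = 16 in.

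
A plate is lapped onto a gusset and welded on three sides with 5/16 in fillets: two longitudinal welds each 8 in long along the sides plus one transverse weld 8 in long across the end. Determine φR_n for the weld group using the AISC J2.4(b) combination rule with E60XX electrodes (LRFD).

E60XX → F_EXX = 60 ksi.
t_e = 0.707 × 0.3125 = 0.2209 in.
R_nwl = 0.6 × 60 × 0.2209 × 16 = 127.3 kips (longitudinal, 2 welds).
R_nwt = 0.6 × 60 × 0.2209 × 8 = 63.63 kips (transverse, base value).
(i) R_nwl + R_nwt = 190.9 kips; (ii) 0.85 R_nwl + 1.5 R_nwt = 203.6 kips.
R_n = max = 203.6 kips [governs: (ii)]; φR_n = 152.7 kips.

φR_n ≈ 153 kips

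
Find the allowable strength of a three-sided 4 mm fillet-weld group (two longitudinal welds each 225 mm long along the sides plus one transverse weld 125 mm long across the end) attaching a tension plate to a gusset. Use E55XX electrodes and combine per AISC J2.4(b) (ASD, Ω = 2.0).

R_n/Ω ≈ 268 kN

E55XX → F_EXX = 550 MPa.
t_e = 0.707 × 4 = 2.828 mm.
R_nwl = 0.6 × 550 × 2.828 × 450 × 10⁻³ = 420 kN (longitudinal, 2 welds).
R_nwt = 0.6 × 550 × 2.828 × 125 × 10⁻³ = 116.7 kN (transverse, base value).
(i) R_nwl + R_nwt = 536.6 kN; (ii) 0.85 R_nwl + 1.5 R_nwt = 531.9 kN.
R_n = max = 536.6 kN [governs: (i)]; R_n/Ω = 268.3 kN.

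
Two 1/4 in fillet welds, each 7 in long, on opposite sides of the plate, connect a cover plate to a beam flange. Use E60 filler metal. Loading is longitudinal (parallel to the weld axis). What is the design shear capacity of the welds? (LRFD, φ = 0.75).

E60XX → F_EXX = 60 ksi.
Effective throat t_e = 0.707 × 0.25 = 0.1767 in.
Total length L = 14 in; A_we = 0.1767 × 14 = 2.474 in².
F_nw = 0.6 F_EXX = 0.6 × 60 = 36 ksi.
φR_n = 0.75 × 36 × 2.474 = 66.81 kip.

φR_n ≈ 66.8 kip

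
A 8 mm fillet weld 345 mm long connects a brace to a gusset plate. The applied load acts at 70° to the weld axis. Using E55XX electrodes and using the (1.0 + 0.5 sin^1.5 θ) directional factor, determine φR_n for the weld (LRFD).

φR_n ≈ 703 kN

E55XX → F_EXX = 550 MPa.
t_e = 0.707 × 8 = 5.656 mm; A_we = 5.656 × 345 = 1951 mm².
Directional factor: 1.0 + 0.5 sin^1.5(70°) = 1.455.
F_nw = 0.6 × 550 × 1.455 = 480.3 MPa.
φR_n = 0.75 × 480.3 × 1951 × 10⁻³ = 702.9 kN.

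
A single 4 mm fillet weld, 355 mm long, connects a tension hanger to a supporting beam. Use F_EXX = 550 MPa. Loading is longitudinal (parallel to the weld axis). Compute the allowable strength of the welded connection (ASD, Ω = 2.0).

Effective throat t_e = 0.707 × 4 = 2.828 mm.
Total length L = 355 mm; A_we = 2.828 × 355 = 1004 mm².
F_nw = 0.6 F_EXX = 0.6 × 550 = 330 MPa.
R_n = 330 × 1004 × 10⁻³ = 331.3 kN; R_n/Ω = 331.3/2.0 = 165.7 kN.

R_n/Ω ≈ 166 kN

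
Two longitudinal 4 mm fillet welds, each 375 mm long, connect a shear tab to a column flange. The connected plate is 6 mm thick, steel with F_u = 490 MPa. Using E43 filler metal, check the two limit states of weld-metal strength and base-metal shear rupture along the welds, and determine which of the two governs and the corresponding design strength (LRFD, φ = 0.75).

φR_n ≈ 410 kN (weld metal governs)

E43XX → F_EXX = 430 MPa.
t_e = 0.707 × 4 = 2.828 mm; L = 750 mm.
Weld metal: φR_n = 0.75 × 0.6 × 430 × 2.828 × 750 × 10⁻³ = 410.4 kN.
Base metal (shear rupture): φR_n = 0.75 × 0.6 × 490 × 6 × 750 × 10⁻³ = 992.2 kN.
Governing: weld metal.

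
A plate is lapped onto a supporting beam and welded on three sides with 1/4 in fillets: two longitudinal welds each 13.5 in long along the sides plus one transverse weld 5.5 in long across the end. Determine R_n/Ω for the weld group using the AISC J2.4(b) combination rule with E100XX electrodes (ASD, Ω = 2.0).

R_n/Ω ≈ 172 kips

E100XX → F_EXX = 100 ksi.
t_e = 0.707 × 0.25 = 0.1767 in.
R_nwl = 0.6 × 100 × 0.1767 × 27 = 286.3 kips (longitudinal, 2 welds).
R_nwt = 0.6 × 100 × 0.1767 × 5.5 = 58.33 kips (transverse, base value).
(i) R_nwl + R_nwt = 344.7 kips; (ii) 0.85 R_nwl + 1.5 R_nwt = 330.9 kips.
R_n = max = 344.7 kips [governs: (i)]; R_n/Ω = 172.3 kips.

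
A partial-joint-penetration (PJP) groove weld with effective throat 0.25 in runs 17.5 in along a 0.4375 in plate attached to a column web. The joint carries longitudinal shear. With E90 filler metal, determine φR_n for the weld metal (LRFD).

φR_n ≈ 177 kips

E90XX → F_EXX = 90 ksi.
Effective throat (given) t_e = 0.25 in.
A_we = 0.25 × 17.5 = 4.375 in².
F_nw = 0.6 F_EXX = 54 ksi.
φR_n = 0.75 × 54 × 4.375 = 177.2 kips.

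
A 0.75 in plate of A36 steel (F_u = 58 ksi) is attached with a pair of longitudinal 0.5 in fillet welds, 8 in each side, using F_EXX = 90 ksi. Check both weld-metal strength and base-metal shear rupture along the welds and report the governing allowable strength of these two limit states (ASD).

t_e = 0.707 × 0.5 = 0.3535 in; L = 16 in.
Weld metal: R_n/Ω = (1/2.0) × 0.6 × 90 × 0.3535 × 16 = 152.7 kip.
Base metal (shear rupture): R_n/Ω = (1/2.0) × 0.6 × 58 × 0.75 × 16 = 208.8 kip.
Governing: weld metal.

R_n/Ω ≈ 153 kip (weld metal governs)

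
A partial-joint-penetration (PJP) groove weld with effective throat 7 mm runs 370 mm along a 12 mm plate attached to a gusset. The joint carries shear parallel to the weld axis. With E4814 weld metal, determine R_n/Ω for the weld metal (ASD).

R_n/Ω ≈ 373 kN

E48XX → F_EXX = 480 MPa.
Effective throat (given) t_e = 7 mm.
A_we = 7 × 370 = 2590 mm².
F_nw = 0.6 F_EXX = 288 MPa.
R_n/Ω = (288 × 2590) / 2.0 × 10⁻³ = 373 kN.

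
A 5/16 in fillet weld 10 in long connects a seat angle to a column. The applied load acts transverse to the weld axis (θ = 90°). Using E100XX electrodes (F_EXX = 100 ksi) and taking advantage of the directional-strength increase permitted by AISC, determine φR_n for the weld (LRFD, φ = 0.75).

φR_n ≈ 149 kip

t_e = 0.707 × 0.3125 = 0.2209 in; A_we = 0.2209 × 10 = 2.209 in².
Directional factor: 1.0 + 0.5 sin^1.5(90°) = 1.5.
F_nw = 0.6 × 100 × 1.5 = 90 ksi.
φR_n = 0.75 × 90 × 2.209 = 149.1 kip.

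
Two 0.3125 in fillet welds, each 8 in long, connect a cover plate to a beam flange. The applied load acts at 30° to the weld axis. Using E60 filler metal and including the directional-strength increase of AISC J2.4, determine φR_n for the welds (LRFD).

E60XX → F_EXX = 60 ksi.
t_e = 0.707 × 0.3125 = 0.2209 in; A_we = 0.2209 × 16 = 3.535 in².
Directional factor: 1.0 + 0.5 sin^1.5(30°) = 1.177.
F_nw = 0.6 × 60 × 1.177 = 42.36 ksi.
φR_n = 0.75 × 42.36 × 3.535 = 112.3 kip.

φR_n ≈ 112 kip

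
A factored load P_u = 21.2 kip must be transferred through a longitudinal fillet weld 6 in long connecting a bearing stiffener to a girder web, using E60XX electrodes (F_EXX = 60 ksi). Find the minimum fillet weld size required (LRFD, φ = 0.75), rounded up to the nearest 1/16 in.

w = 3/16 in

Total weld length L = 6 in.
Required throat t_e = P_u / (φ × 0.6 F_EXX × L) = 21.2 / (0.75 × 0.6 × 60 × 6) = 0.1309 in.
Required leg w = t_e / 0.707 = 0.1851 in → use 3/16 in.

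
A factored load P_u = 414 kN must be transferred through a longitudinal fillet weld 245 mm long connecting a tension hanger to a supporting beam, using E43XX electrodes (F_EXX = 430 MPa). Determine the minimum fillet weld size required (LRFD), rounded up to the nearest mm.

Total weld length L = 245 mm.
Required throat t_e = P_u / (φ × 0.6 F_EXX × L) = 414 / (0.75 × 0.6 × 430 × 245 × 10⁻³) = 8.733 mm.
Required leg w = t_e / 0.707 = 12.35 mm → use 13 mm.

w = 13 mm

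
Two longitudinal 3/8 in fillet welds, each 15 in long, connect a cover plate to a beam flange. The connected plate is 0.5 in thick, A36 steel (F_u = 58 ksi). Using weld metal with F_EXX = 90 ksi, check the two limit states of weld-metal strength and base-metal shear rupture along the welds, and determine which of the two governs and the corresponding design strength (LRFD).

φR_n ≈ 322 kips (weld metal governs)

t_e = 0.707 × 0.375 = 0.2651 in; L = 30 in.
Weld metal: φR_n = 0.75 × 0.6 × 90 × 0.2651 × 30 = 322.1 kips.
Base metal (shear rupture): φR_n = 0.75 × 0.6 × 58 × 0.5 × 30 = 391.5 kips.
Governing: weld metal.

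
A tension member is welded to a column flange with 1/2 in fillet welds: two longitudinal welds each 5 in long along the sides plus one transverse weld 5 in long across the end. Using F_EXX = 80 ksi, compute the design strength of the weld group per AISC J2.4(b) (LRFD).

φR_n ≈ 204 kips

t_e = 0.707 × 0.5 = 0.3535 in.
R_nwl = 0.6 × 80 × 0.3535 × 10 = 169.7 kips (longitudinal, 2 welds).
R_nwt = 0.6 × 80 × 0.3535 × 5 = 84.84 kips (transverse, base value).
(i) R_nwl + R_nwt = 254.5 kips; (ii) 0.85 R_nwl + 1.5 R_nwt = 271.5 kips.
R_n = max = 271.5 kips [governs: (ii)]; φR_n = 203.6 kips.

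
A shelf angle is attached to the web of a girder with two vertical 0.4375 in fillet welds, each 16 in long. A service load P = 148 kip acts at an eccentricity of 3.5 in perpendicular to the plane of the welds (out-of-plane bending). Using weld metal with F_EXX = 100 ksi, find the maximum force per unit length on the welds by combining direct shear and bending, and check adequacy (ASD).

L_w = 2 × 16 = 32 in; section modulus (unit throat) S = 2 × L²/6 = 85.33 in².
Direct shear f_v = P/L_w = 148/32 = 4.625 kip/in.
Moment M = P × e = 148 × 3.5 = 518 kip·in; bending f_b = M/S = 6.07 kip/in.
f_max = √(f_v² + f_b²) = √(4.625² + 6.07²) = 7.631 kip/in.
r_n/Ω = (1/2.0) × 0.6 × 100 × (0.707 × 0.4375) = 9.279 kip/in → adequate.

f_max ≈ 7.63 kip/in; adequate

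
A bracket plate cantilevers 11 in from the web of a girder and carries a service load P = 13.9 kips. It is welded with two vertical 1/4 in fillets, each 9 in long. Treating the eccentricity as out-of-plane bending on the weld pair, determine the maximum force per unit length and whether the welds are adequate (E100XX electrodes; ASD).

f_max ≈ 5.72 kip/in; NOT adequate

E100XX → F_EXX = 100 ksi.
L_w = 2 × 9 = 18 in; section modulus (unit throat) S = 2 × L²/6 = 27 in².
Direct shear f_v = P/L_w = 13.9/18 = 0.7722 kip/in.
Moment M = P × e = 13.9 × 11 = 152.9 kip·in; bending f_b = M/S = 5.663 kip/in.
f_max = √(f_v² + f_b²) = √(0.7722² + 5.663²) = 5.715 kip/in.
r_n/Ω = (1/2.0) × 0.6 × 100 × (0.707 × 0.25) = 5.302 kip/in → NOT adequate.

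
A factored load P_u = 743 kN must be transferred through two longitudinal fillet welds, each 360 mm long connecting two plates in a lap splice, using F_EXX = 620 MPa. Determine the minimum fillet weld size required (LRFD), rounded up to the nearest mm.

w = 6 mm

Total weld length L = 720 mm.
Required throat t_e = P_u / (φ × 0.6 F_EXX × L) = 743 / (0.75 × 0.6 × 620 × 720 × 10⁻³) = 3.699 mm.
Required leg w = t_e / 0.707 = 5.232 mm → use 6 mm.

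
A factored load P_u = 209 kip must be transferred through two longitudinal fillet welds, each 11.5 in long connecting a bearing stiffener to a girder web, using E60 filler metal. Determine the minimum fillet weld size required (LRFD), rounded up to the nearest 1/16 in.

w = 1/2 in

E60XX → F_EXX = 60 ksi.
Total weld length L = 23 in.
Required throat t_e = P_u / (φ × 0.6 F_EXX × L) = 209 / (0.75 × 0.6 × 60 × 23) = 0.3366 in.
Required leg w = t_e / 0.707 = 0.476 in → use 1/2 in.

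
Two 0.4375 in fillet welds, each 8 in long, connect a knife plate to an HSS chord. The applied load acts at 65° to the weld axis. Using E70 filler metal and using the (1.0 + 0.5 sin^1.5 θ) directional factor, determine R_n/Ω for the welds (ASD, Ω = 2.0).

R_n/Ω ≈ 149 kips

E70XX → F_EXX = 70 ksi.
t_e = 0.707 × 0.4375 = 0.3093 in; A_we = 0.3093 × 16 = 4.949 in².
Directional factor: 1.0 + 0.5 sin^1.5(65°) = 1.431.
F_nw = 0.6 × 70 × 1.431 = 60.12 ksi.
R_n/Ω = (60.12 × 4.949) / 2.0 = 148.8 kips.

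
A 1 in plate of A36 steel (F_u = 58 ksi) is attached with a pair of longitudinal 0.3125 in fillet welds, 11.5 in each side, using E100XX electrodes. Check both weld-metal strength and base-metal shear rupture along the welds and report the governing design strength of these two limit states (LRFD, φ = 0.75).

E100XX → F_EXX = 100 ksi.
t_e = 0.707 × 0.3125 = 0.2209 in; L = 23 in.
Weld metal: φR_n = 0.75 × 0.6 × 100 × 0.2209 × 23 = 228.7 kip.
Base metal (shear rupture): φR_n = 0.75 × 0.6 × 58 × 1 × 23 = 600.3 kip.
Governing: weld metal.

φR_n ≈ 229 kip (weld metal governs)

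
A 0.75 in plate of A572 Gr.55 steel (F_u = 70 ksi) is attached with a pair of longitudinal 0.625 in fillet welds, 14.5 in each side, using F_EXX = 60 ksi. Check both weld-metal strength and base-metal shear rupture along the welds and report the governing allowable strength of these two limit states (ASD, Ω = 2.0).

R_n/Ω ≈ 231 kips (weld metal governs)

t_e = 0.707 × 0.625 = 0.4419 in; L = 29 in.
Weld metal: R_n/Ω = (1/2.0) × 0.6 × 60 × 0.4419 × 29 = 230.7 kips.
Base metal (shear rupture): R_n/Ω = (1/2.0) × 0.6 × 70 × 0.75 × 29 = 456.8 kips.
Governing: weld metal.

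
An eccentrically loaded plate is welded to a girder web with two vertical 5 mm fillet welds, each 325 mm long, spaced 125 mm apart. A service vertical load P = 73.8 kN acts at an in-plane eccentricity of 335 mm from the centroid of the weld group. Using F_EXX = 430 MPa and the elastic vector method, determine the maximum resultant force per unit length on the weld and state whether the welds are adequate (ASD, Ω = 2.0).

Total weld length L_w = 650 mm. Treat welds as unit-width lines.
Polar moment about centroid: J = 2[d³/12 + d(b/2)²] = 2[325³/12 + 325×62.5²] = 8260000 mm³.
Direct shear f_v = P/L_w = 73.8×10³ / 650 = 113.5 N/mm (vertical).
Torsion M = P·e = 73.8×10³ × 335 = 24723000 N·mm.
Critical point at (x, y) = (62.5, 162.5) from centroid. f_tx = M·y/J = 486.4 N/mm; f_ty = M·x/J = 187.1 N/mm.
Resultant f_max = √[f_tx² + (f_v + f_ty)²] = √[486.4² + (113.5 + 187.1)²] = 571.8 N/mm.
Capacity per unit length: r_n/Ω = (1/2.0) × 0.6 × 430 × (0.707 × 5) = 456 N/mm.
571.8 > 456 → NOT adequate.

f_max ≈ 572 N/mm; NOT adequate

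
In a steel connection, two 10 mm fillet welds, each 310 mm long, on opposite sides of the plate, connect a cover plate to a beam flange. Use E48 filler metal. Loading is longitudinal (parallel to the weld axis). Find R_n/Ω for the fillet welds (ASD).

R_n/Ω ≈ 631 kN

E48XX → F_EXX = 480 MPa.
Effective throat t_e = 0.707 × 10 = 7.07 mm.
Total length L = 620 mm; A_we = 7.07 × 620 = 4383 mm².
F_nw = 0.6 F_EXX = 0.6 × 480 = 288 MPa.
R_n = 288 × 4383 × 10⁻³ = 1262 kN; R_n/Ω = 1262/2.0 = 631.2 kN.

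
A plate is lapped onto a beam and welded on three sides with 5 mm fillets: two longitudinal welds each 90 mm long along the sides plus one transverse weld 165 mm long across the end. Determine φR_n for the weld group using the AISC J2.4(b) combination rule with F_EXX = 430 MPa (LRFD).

t_e = 0.707 × 5 = 3.535 mm.
R_nwl = 0.6 × 430 × 3.535 × 180 × 10⁻³ = 164.2 kN (longitudinal, 2 welds).
R_nwt = 0.6 × 430 × 3.535 × 165 × 10⁻³ = 150.5 kN (transverse, base value).
(i) R_nwl + R_nwt = 314.7 kN; (ii) 0.85 R_nwl + 1.5 R_nwt = 365.3 kN.
R_n = max = 365.3 kN [governs: (ii)]; φR_n = 274 kN.

φR_n ≈ 274 kN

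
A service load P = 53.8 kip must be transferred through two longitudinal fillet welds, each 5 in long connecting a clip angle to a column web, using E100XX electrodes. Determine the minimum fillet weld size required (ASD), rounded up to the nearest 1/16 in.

w = 5/16 in

E100XX → F_EXX = 100 ksi.
Total weld length L = 10 in.
Required throat t_e = P × Ω / (0.6 F_EXX × L) = 53.8 × 2.0 / (0.6 × 100 × 10) = 0.1793 in.
Required leg w = t_e / 0.707 = 0.2537 in → use 5/16 in.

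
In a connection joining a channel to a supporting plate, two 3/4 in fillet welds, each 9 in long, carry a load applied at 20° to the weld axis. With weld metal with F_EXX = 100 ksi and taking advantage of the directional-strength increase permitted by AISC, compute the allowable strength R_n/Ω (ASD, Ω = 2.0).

R_n/Ω ≈ 315 kips

t_e = 0.707 × 0.75 = 0.5302 in; A_we = 0.5302 × 18 = 9.544 in².
Directional factor: 1.0 + 0.5 sin^1.5(20°) = 1.1.
F_nw = 0.6 × 100 × 1.1 = 66 ksi.
R_n/Ω = (66 × 9.544) / 2.0 = 315 kips.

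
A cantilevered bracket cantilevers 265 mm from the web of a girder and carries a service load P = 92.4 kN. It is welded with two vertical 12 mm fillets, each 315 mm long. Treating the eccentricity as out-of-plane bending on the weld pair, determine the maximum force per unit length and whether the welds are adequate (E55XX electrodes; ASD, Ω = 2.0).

f_max ≈ 755 N/mm; adequate

E55XX → F_EXX = 550 MPa.
L_w = 2 × 315 = 630 mm; section modulus (unit throat) S = 2 × L²/6 = 33080 mm².
Direct shear f_v = P/L_w = 92.4×10³/630 = 146.7 N/mm.
Moment M = P × e = 92.4×10³ × 265 = 24486000 N·mm; bending f_b = M/S = 740.3 N/mm.
f_max = √(f_v² + f_b²) = √(146.7² + 740.3²) = 754.7 N/mm.
r_n/Ω = (1/2.0) × 0.6 × 550 × (0.707 × 12) = 1400 N/mm → adequate.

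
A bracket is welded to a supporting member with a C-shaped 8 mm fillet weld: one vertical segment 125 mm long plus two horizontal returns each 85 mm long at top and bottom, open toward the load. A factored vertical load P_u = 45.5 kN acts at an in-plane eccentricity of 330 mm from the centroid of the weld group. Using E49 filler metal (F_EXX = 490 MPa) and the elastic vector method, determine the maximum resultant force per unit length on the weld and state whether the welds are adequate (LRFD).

Total weld length L_w = 295 mm. Treat welds as unit-width lines.
Centroid: x̄ = 2×85×42.5 / 295 = 24.49 mm from the vertical weld.
Polar moment about centroid: J = I_x + I_y = [125³/12 + 2×85×62.5²] + [125×24.49² + 2(85³/12 + 85×18.01²)] = 1059000 mm³.
Direct shear f_v = P/L_w = 45.5×10³ / 295 = 154.2 N/mm (vertical).
Torsion M = P·e = 45.5×10³ × 330 = 15015000 N·mm.
Critical point at (x, y) = (60.51, 62.5) from centroid. f_tx = M·y/J = 885.9 N/mm; f_ty = M·x/J = 857.7 N/mm.
Resultant f_max = √[f_tx² + (f_v + f_ty)²] = √[885.9² + (154.2 + 857.7)²] = 1345 N/mm.
Capacity per unit length: φr_n = 0.75 × 0.6 × 490 × (0.707 × 8) = 1247 N/mm.
1345 > 1247 → NOT adequate.

f_max ≈ 1340 N/mm; NOT adequate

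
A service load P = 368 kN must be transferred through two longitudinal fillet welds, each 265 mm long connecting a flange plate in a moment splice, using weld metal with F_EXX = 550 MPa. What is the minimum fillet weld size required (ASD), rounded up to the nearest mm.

w = 6 mm

Total weld length L = 530 mm.
Required throat t_e = P × Ω / (0.6 F_EXX × L) = 368 × 2.0 / (0.6 × 550 × 530 × 10⁻³) = 4.208 mm.
Required leg w = t_e / 0.707 = 5.952 mm → use 6 mm.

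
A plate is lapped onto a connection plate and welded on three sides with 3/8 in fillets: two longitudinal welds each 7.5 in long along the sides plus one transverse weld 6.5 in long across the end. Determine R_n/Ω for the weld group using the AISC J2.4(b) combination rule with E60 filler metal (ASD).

E60XX → F_EXX = 60 ksi.
t_e = 0.707 × 0.375 = 0.2651 in.
R_nwl = 0.6 × 60 × 0.2651 × 15 = 143.2 kip (longitudinal, 2 welds).
R_nwt = 0.6 × 60 × 0.2651 × 6.5 = 62.04 kip (transverse, base value).
(i) R_nwl + R_nwt = 205.2 kip; (ii) 0.85 R_nwl + 1.5 R_nwt = 214.8 kip.
R_n = max = 214.8 kip [governs: (ii)]; R_n/Ω = 107.4 kip.

R_n/Ω ≈ 107 kip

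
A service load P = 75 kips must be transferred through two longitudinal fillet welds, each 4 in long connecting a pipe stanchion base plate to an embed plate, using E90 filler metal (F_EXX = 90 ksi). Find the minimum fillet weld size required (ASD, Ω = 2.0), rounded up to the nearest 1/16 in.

w = 1/2 in

Total weld length L = 8 in.
Required throat t_e = P × Ω / (0.6 F_EXX × L) = 75 × 2.0 / (0.6 × 90 × 8) = 0.3472 in.
Required leg w = t_e / 0.707 = 0.4911 in → use 1/2 in.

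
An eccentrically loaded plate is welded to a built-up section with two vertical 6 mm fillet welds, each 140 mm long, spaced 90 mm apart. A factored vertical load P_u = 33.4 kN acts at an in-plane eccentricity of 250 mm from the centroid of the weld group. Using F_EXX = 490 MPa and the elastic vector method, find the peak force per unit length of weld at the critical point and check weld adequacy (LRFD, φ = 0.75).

f_max ≈ 750 N/mm; adequate

Total weld length L_w = 280 mm. Treat welds as unit-width lines.
Polar moment about centroid: J = 2[d³/12 + d(b/2)²] = 2[140³/12 + 140×45²] = 1024000 mm³.
Direct shear f_v = P/L_w = 33.4×10³ / 280 = 119.3 N/mm (vertical).
Torsion M = P·e = 33.4×10³ × 250 = 8350000 N·mm.
Critical point at (x, y) = (45, 70) from centroid. f_tx = M·y/J = 570.6 N/mm; f_ty = M·x/J = 366.8 N/mm.
Resultant f_max = √[f_tx² + (f_v + f_ty)²] = √[570.6² + (119.3 + 366.8)²] = 749.6 N/mm.
Capacity per unit length: φr_n = 0.75 × 0.6 × 490 × (0.707 × 6) = 935.4 N/mm.
749.6 ≤ 935.4 → adequate.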